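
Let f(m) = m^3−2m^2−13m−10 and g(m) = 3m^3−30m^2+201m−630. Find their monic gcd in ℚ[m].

m−5

By polynomial division,
  m^3−2m^2−13m−10 = (1/3)(3m^3−30m^2+201m−630) + (8m^2−80m+200)
  3m^3−30m^2+201m−630 = ((3/8)m)(8m^2−80m+200) + (126m−630)
  8m^2−80m+200 = ((4/63)m−20/63)(126m−630) + (0)
Last nonzero remainder: 126m−630. Dividing through by 126 gives the monic gcd m−5.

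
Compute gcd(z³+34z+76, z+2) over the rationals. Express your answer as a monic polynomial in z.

z+2

By polynomial division,
  z³+34z+76 = (z²−2z+38)(z+2) + (0)
The last nonzero remainder z+2 is already monic.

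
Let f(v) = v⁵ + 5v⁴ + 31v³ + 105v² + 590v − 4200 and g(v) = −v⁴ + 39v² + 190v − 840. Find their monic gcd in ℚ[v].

Repeated division with remainder:
  v⁵ + 5v⁴ + 31v³ + 105v² + 590v − 4200 = (−v − 5)(−v⁴ + 39v² + 190v − 840) + (70v³ + 490v² + 700v − 8400)
  −v⁴ + 39v² + 190v − 840 = (−(1/70)v + 1/10)(70v³ + 490v² + 700v − 8400) + (0)
Last nonzero remainder: 70v³ + 490v² + 700v − 8400. Dividing through by 70 gives the monic gcd v³ + 7v² + 10v − 120.

v³ + 7v² + 10v − 120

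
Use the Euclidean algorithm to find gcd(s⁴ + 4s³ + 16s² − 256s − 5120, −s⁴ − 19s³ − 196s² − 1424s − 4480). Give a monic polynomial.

Apply the Euclidean algorithm:
  s⁴ + 4s³ + 16s² − 256s − 5120 = (−1)(−s⁴ − 19s³ − 196s² − 1424s − 4480) + (−15s³ − 180s² − 1680s − 9600)
  −s⁴ − 19s³ − 196s² − 1424s − 4480 = ((1/15)s + 7/15)(−15s³ − 180s² − 1680s − 9600) + (0)
Last nonzero remainder: −15s³ − 180s² − 1680s − 9600. Dividing through by −15 gives the monic gcd s³ + 12s² + 112s + 640.

s³ + 12s² + 112s + 640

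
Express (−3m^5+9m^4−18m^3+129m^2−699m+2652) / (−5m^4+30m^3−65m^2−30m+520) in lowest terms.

(3m^2+15m+51)/(5m+10)

By polynomial division,
  −3m^5+9m^4−18m^3+129m^2−699m+2652 = ((3/5)m+9/5)(−5m^4+30m^3−65m^2−30m+520) + (−33m^3+264m^2−957m+1716)
  −5m^4+30m^3−65m^2−30m+520 = ((5/33)m+10/33)(−33m^3+264m^2−957m+1716) + (0)
Last nonzero remainder: −33m^3+264m^2−957m+1716. Dividing through by −33 gives the monic gcd m^3−8m^2+29m−52.
Cancel m^3−8m^2+29m−52 from numerator and denominator to get the reduced form.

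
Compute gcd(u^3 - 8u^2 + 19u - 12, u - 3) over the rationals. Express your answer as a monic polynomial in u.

u - 3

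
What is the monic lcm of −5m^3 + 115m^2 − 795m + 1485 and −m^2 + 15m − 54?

m^4 − 29m^3 + 297m^2 − 1251m + 1782

Repeated division with remainder:
  −5m^3 + 115m^2 − 795m + 1485 = (5m − 40)(−m^2 + 15m − 54) + (75m − 675)
  −m^2 + 15m − 54 = (−(1/75)m + 2/25)(75m − 675) + (0)
Last nonzero remainder: 75m − 675. Dividing through by 75 gives the monic gcd m − 9.
Then lcm(f, g) = f·g / gcd(f, g); expanding and making the result monic gives the answer.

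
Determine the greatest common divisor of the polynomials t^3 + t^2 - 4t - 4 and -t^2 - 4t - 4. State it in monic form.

t + 2

Apply the Euclidean algorithm:
  t^3 + t^2 - 4t - 4 = (-t + 3)(-t^2 - 4t - 4) + (4t + 8)
  -t^2 - 4t - 4 = (-(1/4)t - 1/2)(4t + 8) + (0)
Last nonzero remainder: 4t + 8. Dividing through by 4 gives the monic gcd t + 2.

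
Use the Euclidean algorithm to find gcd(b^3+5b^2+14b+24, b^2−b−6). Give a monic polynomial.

1

Euclidean algorithm in ℚ[b]:
  b^3+5b^2+14b+24 = (b+6)(b^2−b−6) + (26b+60)
  b^2−b−6 = ((1/26)b−43/338)(26b+60) + (276/169)
  26b+60 = ((2197/138)b+845/23)(276/169) + (0)
The last nonzero remainder is the constant 276/169, so the polynomials are coprime and gcd = 1.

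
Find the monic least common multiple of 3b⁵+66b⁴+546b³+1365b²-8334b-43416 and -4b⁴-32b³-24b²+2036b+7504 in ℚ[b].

Euclidean algorithm in ℚ[b]:
  3b⁵+66b⁴+546b³+1365b²-8334b-43416 = (-(3/4)b-21/2)(-4b⁴-32b³-24b²+2036b+7504) + (192b³+2640b²+18672b+35376)
  -4b⁴-32b³-24b²+2036b+7504 = (-(1/48)b+23/192)(192b³+2640b²+18672b+35376) + ((195/4)b²+(2145/4)b+13065/4)
  192b³+2640b²+18672b+35376 = ((256/65)b+704/65)((195/4)b²+(2145/4)b+13065/4) + (0)
Last nonzero remainder: (195/4)b²+(2145/4)b+13065/4. Dividing through by 195/4 gives the monic gcd b²+11b+67.
Then lcm(f, g) = f·g / gcd(f, g); expanding and making the result monic gives the answer.

b⁷+19b⁶+88b⁵-707b⁴-9239b³-18878b²+121200b+405216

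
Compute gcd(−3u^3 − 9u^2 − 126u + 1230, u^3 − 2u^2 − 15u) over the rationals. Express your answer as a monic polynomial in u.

By polynomial division,
  −3u^3 − 9u^2 − 126u + 1230 = (−3)(u^3 − 2u^2 − 15u) + (−15u^2 − 171u + 1230)
  u^3 − 2u^2 − 15u = (−(1/15)u + 67/75)(−15u^2 − 171u + 1230) + ((5494/25)u − 5494/5)
  −15u^2 − 171u + 1230 = (−(375/5494)u − 75/67)((5494/25)u − 5494/5) + (0)
Last nonzero remainder: (5494/25)u − 5494/5. Dividing through by 5494/25 gives the monic gcd u − 5.

u − 5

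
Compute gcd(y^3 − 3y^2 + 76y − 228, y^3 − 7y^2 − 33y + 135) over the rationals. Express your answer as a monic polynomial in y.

y − 3

By polynomial division,
  y^3 − 3y^2 + 76y − 228 = (y^3 − 7y^2 − 33y + 135) + (4y^2 + 109y − 363)
  y^3 − 7y^2 − 33y + 135 = ((1/4)y − 137/16)(4y^2 + 109y − 363) + ((15857/16)y − 47571/16)
  4y^2 + 109y − 363 = ((64/15857)y + 1936/15857)((15857/16)y − 47571/16) + (0)
Last nonzero remainder: (15857/16)y − 47571/16. Dividing through by 15857/16 gives the monic gcd y − 3.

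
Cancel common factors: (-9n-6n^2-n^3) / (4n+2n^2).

(-9-6n-n^2)/(4+2n)

Apply the Euclidean algorithm:
  -n^3-6n^2-9n = (-(1/2)n-2)(2n^2+4n) + (-n)
  2n^2+4n = (-2n-4)(-n) + (0)
Last nonzero remainder: -n. Dividing through by -1 gives the monic gcd n.
Cancel n from numerator and denominator to get the reduced form.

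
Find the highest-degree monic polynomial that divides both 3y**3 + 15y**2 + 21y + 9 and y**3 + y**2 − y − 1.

y**2 + 2y + 1

Repeated division with remainder:
  3y**3 + 15y**2 + 21y + 9 = (3)(y**3 + y**2 − y − 1) + (12y**2 + 24y + 12)
  y**3 + y**2 − y − 1 = ((1/12)y − 1/12)(12y**2 + 24y + 12) + (0)
Last nonzero remainder: 12y**2 + 24y + 12. Dividing through by 12 gives the monic gcd y**2 + 2y + 1.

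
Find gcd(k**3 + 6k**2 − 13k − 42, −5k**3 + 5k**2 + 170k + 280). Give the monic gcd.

k + 2

Repeated division with remainder:
  k**3 + 6k**2 − 13k − 42 = (−1/5)(−5k**3 + 5k**2 + 170k + 280) + (7k**2 + 21k + 14)
  −5k**3 + 5k**2 + 170k + 280 = (−(5/7)k + 20/7)(7k**2 + 21k + 14) + (120k + 240)
  7k**2 + 21k + 14 = ((7/120)k + 7/120)(120k + 240) + (0)
Last nonzero remainder: 120k + 240. Dividing through by 120 gives the monic gcd k + 2.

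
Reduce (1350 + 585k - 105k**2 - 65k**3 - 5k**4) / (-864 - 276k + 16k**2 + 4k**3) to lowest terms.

(450 + 45k - 50k**2 - 5k**3)/(-288 + 4k + 4k**2)

By polynomial division,
  -5k**4 - 65k**3 - 105k**2 + 585k + 1350 = (-(5/4)k - 45/4)(4k**3 + 16k**2 - 276k - 864) + (-270k**2 - 3600k - 8370)
  4k**3 + 16k**2 - 276k - 864 = (-(2/135)k + 56/405)(-270k**2 - 3600k - 8370) + ((880/9)k + 880/3)
  -270k**2 - 3600k - 8370 = (-(243/88)k - 2511/88)((880/9)k + 880/3) + (0)
Last nonzero remainder: (880/9)k + 880/3. Dividing through by 880/9 gives the monic gcd k + 3.
Cancel k + 3 from numerator and denominator to get the reduced form.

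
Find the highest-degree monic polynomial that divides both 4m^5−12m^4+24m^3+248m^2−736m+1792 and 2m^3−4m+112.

Euclidean algorithm in ℚ[m]:
  4m^5−12m^4+24m^3+248m^2−736m+1792 = (2m^2−6m+16)(2m^3−4m+112) + (0)
Last nonzero remainder: 2m^3−4m+112. Dividing through by 2 gives the monic gcd m^3−2m+56.

m^3−2m+56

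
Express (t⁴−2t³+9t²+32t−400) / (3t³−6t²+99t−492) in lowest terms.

(t³+2t²+17t+100)/(3t²+6t+123)

By polynomial division,
  t⁴−2t³+9t²+32t−400 = ((1/3)t)(3t³−6t²+99t−492) + (−24t²+196t−400)
  3t³−6t²+99t−492 = (−(1/8)t−37/48)(−24t²+196t−400) + ((2401/12)t−2401/3)
  −24t²+196t−400 = (−(288/2401)t+1200/2401)((2401/12)t−2401/3) + (0)
Last nonzero remainder: (2401/12)t−2401/3. Dividing through by 2401/12 gives the monic gcd t−4.
Cancel t−4 from numerator and denominator to get the reduced form.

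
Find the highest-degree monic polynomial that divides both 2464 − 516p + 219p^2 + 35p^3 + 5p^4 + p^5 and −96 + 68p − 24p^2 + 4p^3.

By polynomial division,
  p^5 + 5p^4 + 35p^3 + 219p^2 − 516p + 2464 = ((1/4)p^2 + (11/4)p + 21)(4p^3 − 24p^2 + 68p − 96) + (560p^2 − 1680p + 4480)
  4p^3 − 24p^2 + 68p − 96 = ((1/140)p − 3/140)(560p^2 − 1680p + 4480) + (0)
Last nonzero remainder: 560p^2 − 1680p + 4480. Dividing through by 560 gives the monic gcd p^2 − 3p + 8.

8 − 3p + p^2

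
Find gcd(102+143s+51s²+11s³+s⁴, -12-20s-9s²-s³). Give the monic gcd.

Repeated division with remainder:
  s⁴+11s³+51s²+143s+102 = (-s-2)(-s³-9s²-20s-12) + (13s²+91s+78)
  -s³-9s²-20s-12 = (-(1/13)s-2/13)(13s²+91s+78) + (0)
Last nonzero remainder: 13s²+91s+78. Dividing through by 13 gives the monic gcd s²+7s+6.

6+7s+s²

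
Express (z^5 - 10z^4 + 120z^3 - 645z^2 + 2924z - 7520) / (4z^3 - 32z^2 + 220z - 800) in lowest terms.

Apply the Euclidean algorithm:
  z^5 - 10z^4 + 120z^3 - 645z^2 + 2924z - 7520 = ((1/4)z^2 - (1/2)z + 49/4)(4z^3 - 32z^2 + 220z - 800) + (57z^2 - 171z + 2280)
  4z^3 - 32z^2 + 220z - 800 = ((4/57)z - 20/57)(57z^2 - 171z + 2280) + (0)
Last nonzero remainder: 57z^2 - 171z + 2280. Dividing through by 57 gives the monic gcd z^2 - 3z + 40.
Cancel z^2 - 3z + 40 from numerator and denominator to get the reduced form.

(z^3 - 7z^2 + 59z - 188)/(4z - 20)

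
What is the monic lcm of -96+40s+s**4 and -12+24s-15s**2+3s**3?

Repeated division with remainder:
  s**4+40s-96 = ((1/3)s+5/3)(3s**3-15s**2+24s-12) + (17s**2+4s-76)
  3s**3-15s**2+24s-12 = ((3/17)s-267/289)(17s**2+4s-76) + ((11880/289)s-23760/289)
  17s**2+4s-76 = ((4913/11880)s+5491/5940)((11880/289)s-23760/289) + (0)
Last nonzero remainder: (11880/289)s-23760/289. Dividing through by 11880/289 gives the monic gcd s-2.
Then lcm(f, g) = f·g / gcd(f, g); expanding and making the result monic gives the answer.

-192+368s-216s**2+40s**3+2s**4-3s**5+s**6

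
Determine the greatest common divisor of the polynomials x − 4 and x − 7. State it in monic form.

1

By polynomial division,
  x − 4 = (x − 7) + (3)
  x − 7 = ((1/3)x − 7/3)(3) + (0)
The last nonzero remainder is the constant 3, so the polynomials are coprime and gcd = 1.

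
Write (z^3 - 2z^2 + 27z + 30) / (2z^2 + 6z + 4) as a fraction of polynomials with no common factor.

Euclidean algorithm in ℚ[z]:
  z^3 - 2z^2 + 27z + 30 = ((1/2)z - 5/2)(2z^2 + 6z + 4) + (40z + 40)
  2z^2 + 6z + 4 = ((1/20)z + 1/10)(40z + 40) + (0)
Last nonzero remainder: 40z + 40. Dividing through by 40 gives the monic gcd z + 1.
Cancel z + 1 from numerator and denominator to get the reduced form.

(z^2 - 3z + 30)/(2z + 4)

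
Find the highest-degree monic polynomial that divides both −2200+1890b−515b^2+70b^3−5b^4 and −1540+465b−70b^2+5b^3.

44−7b+b^2

Euclidean algorithm in ℚ[b]:
  −5b^4+70b^3−515b^2+1890b−2200 = (−b)(5b^3−70b^2+465b−1540) + (−50b^2+350b−2200)
  5b^3−70b^2+465b−1540 = (−(1/10)b+7/10)(−50b^2+350b−2200) + (0)
Last nonzero remainder: −50b^2+350b−2200. Dividing through by −50 gives the monic gcd b^2−7b+44.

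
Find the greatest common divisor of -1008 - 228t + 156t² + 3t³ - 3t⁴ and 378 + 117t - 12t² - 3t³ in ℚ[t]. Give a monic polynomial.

Repeated division with remainder:
  -3t⁴ + 3t³ + 156t² - 228t - 1008 = (t - 5)(-3t³ - 12t² + 117t + 378) + (-21t² - 21t + 882)
  -3t³ - 12t² + 117t + 378 = ((1/7)t + 3/7)(-21t² - 21t + 882) + (0)
Last nonzero remainder: -21t² - 21t + 882. Dividing through by -21 gives the monic gcd t² + t - 42.

-42 + t + t²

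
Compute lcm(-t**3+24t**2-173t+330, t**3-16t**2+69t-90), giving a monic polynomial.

t**4-27t**3+245t**2-849t+990

By polynomial division,
  -t**3+24t**2-173t+330 = (-1)(t**3-16t**2+69t-90) + (8t**2-104t+240)
  t**3-16t**2+69t-90 = ((1/8)t-3/8)(8t**2-104t+240) + (0)
Last nonzero remainder: 8t**2-104t+240. Dividing through by 8 gives the monic gcd t**2-13t+30.
Then lcm(f, g) = f·g / gcd(f, g); expanding and making the result monic gives the answer.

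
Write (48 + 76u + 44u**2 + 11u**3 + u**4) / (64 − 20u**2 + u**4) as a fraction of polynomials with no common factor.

By polynomial division,
  u**4 + 11u**3 + 44u**2 + 76u + 48 = (u**4 − 20u**2 + 64) + (11u**3 + 64u**2 + 76u − 16)
  u**4 − 20u**2 + 64 = ((1/11)u − 64/121)(11u**3 + 64u**2 + 76u − 16) + ((840/121)u**2 + (5040/121)u + 6720/121)
  11u**3 + 64u**2 + 76u − 16 = ((1331/840)u − 121/420)((840/121)u**2 + (5040/121)u + 6720/121) + (0)
Last nonzero remainder: (840/121)u**2 + (5040/121)u + 6720/121. Dividing through by 840/121 gives the monic gcd u**2 + 6u + 8.
Cancel u**2 + 6u + 8 from numerator and denominator to get the reduced form.

(6 + 5u + u**2)/(8 − 6u + u**2)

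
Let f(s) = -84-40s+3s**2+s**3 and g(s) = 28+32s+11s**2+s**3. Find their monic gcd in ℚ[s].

14+9s+s**2

By polynomial division,
  s**3+3s**2-40s-84 = (s**3+11s**2+32s+28) + (-8s**2-72s-112)
  s**3+11s**2+32s+28 = (-(1/8)s-1/4)(-8s**2-72s-112) + (0)
Last nonzero remainder: -8s**2-72s-112. Dividing through by -8 gives the monic gcd s**2+9s+14.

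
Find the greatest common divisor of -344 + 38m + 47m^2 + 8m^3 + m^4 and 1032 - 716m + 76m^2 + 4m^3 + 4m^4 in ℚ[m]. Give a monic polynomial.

Repeated division with remainder:
  m^4 + 8m^3 + 47m^2 + 38m - 344 = (1/4)(4m^4 + 4m^3 + 76m^2 - 716m + 1032) + (7m^3 + 28m^2 + 217m - 602)
  4m^4 + 4m^3 + 76m^2 - 716m + 1032 = ((4/7)m - 12/7)(7m^3 + 28m^2 + 217m - 602) + (0)
Last nonzero remainder: 7m^3 + 28m^2 + 217m - 602. Dividing through by 7 gives the monic gcd m^3 + 4m^2 + 31m - 86.

-86 + 31m + 4m^2 + m^3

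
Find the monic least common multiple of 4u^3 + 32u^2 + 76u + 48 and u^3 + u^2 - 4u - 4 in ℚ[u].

By polynomial division,
  4u^3 + 32u^2 + 76u + 48 = (4)(u^3 + u^2 - 4u - 4) + (28u^2 + 92u + 64)
  u^3 + u^2 - 4u - 4 = ((1/28)u - 4/49)(28u^2 + 92u + 64) + ((60/49)u + 60/49)
  28u^2 + 92u + 64 = ((343/15)u + 784/15)((60/49)u + 60/49) + (0)
Last nonzero remainder: (60/49)u + 60/49. Dividing through by 60/49 gives the monic gcd u + 1.
Then lcm(f, g) = f·g / gcd(f, g); expanding and making the result monic gives the answer.

u^5 + 8u^4 + 15u^3 - 20u^2 - 76u - 48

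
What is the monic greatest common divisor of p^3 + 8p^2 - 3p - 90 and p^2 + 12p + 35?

p + 5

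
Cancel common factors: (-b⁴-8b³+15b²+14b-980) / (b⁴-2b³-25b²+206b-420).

Euclidean algorithm in ℚ[b]:
  -b⁴-8b³+15b²+14b-980 = (-1)(b⁴-2b³-25b²+206b-420) + (-10b³-10b²+220b-1400)
  b⁴-2b³-25b²+206b-420 = (-(1/10)b+3/10)(-10b³-10b²+220b-1400) + (0)
Last nonzero remainder: -10b³-10b²+220b-1400. Dividing through by -10 gives the monic gcd b³+b²-22b+140.
Cancel b³+b²-22b+140 from numerator and denominator to get the reduced form.

(-b-7)/(b-3)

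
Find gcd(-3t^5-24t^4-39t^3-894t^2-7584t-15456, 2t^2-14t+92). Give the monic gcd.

t^2-7t+46

Euclidean algorithm in ℚ[t]:
  -3t^5-24t^4-39t^3-894t^2-7584t-15456 = (-(3/2)t^3-(45/2)t^2-108t-168)(2t^2-14t+92) + (0)
Last nonzero remainder: 2t^2-14t+92. Dividing through by 2 gives the monic gcd t^2-7t+46.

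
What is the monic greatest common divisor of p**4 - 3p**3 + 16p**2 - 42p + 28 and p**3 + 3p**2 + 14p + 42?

p**2 + 14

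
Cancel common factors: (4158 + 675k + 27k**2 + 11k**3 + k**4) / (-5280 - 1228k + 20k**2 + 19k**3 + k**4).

(63 - 6k + k**2)/(-80 + 2k + k**2)

Repeated division with remainder:
  k**4 + 11k**3 + 27k**2 + 675k + 4158 = (k**4 + 19k**3 + 20k**2 - 1228k - 5280) + (-8k**3 + 7k**2 + 1903k + 9438)
  k**4 + 19k**3 + 20k**2 - 1228k - 5280 = (-(1/8)k - 159/64)(-8k**3 + 7k**2 + 1903k + 9438) + ((17617/64)k**2 + (299489/64)k + 581361/32)
  -8k**3 + 7k**2 + 1903k + 9438 = (-(512/17617)k + 9152/17617)((17617/64)k**2 + (299489/64)k + 581361/32) + (0)
Last nonzero remainder: (17617/64)k**2 + (299489/64)k + 581361/32. Dividing through by 17617/64 gives the monic gcd k**2 + 17k + 66.
Cancel k**2 + 17k + 66 from numerator and denominator to get the reduced form.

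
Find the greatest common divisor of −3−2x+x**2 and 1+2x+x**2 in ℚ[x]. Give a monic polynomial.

1+x

Apply the Euclidean algorithm:
  x**2−2x−3 = (x**2+2x+1) + (−4x−4)
  x**2+2x+1 = (−(1/4)x−1/4)(−4x−4) + (0)
Last nonzero remainder: −4x−4. Dividing through by −4 gives the monic gcd x+1.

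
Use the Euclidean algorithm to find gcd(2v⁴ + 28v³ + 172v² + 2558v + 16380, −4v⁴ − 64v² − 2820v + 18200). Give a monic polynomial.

Euclidean algorithm in ℚ[v]:
  2v⁴ + 28v³ + 172v² + 2558v + 16380 = (−1/2)(−4v⁴ − 64v² − 2820v + 18200) + (28v³ + 140v² + 1148v + 25480)
  −4v⁴ − 64v² − 2820v + 18200 = (−(1/7)v + 5/7)(28v³ + 140v² + 1148v + 25480) + (0)
Last nonzero remainder: 28v³ + 140v² + 1148v + 25480. Dividing through by 28 gives the monic gcd v³ + 5v² + 41v + 910.

v³ + 5v² + 41v + 910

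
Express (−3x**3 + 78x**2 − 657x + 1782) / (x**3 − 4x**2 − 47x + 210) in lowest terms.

Euclidean algorithm in ℚ[x]:
  −3x**3 + 78x**2 − 657x + 1782 = (−3)(x**3 − 4x**2 − 47x + 210) + (66x**2 − 798x + 2412)
  x**3 − 4x**2 − 47x + 210 = ((1/66)x + 89/726)(66x**2 − 798x + 2412) + ((1728/121)x − 10368/121)
  66x**2 − 798x + 2412 = ((1331/288)x − 8107/288)((1728/121)x − 10368/121) + (0)
Last nonzero remainder: (1728/121)x − 10368/121. Dividing through by 1728/121 gives the monic gcd x − 6.
Cancel x − 6 from numerator and denominator to get the reduced form.

(−3x**2 + 60x − 297)/(x**2 + 2x − 35)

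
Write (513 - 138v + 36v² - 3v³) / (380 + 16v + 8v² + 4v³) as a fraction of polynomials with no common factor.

By polynomial division,
  -3v³ + 36v² - 138v + 513 = (-3/4)(4v³ + 8v² + 16v + 380) + (42v² - 126v + 798)
  4v³ + 8v² + 16v + 380 = ((2/21)v + 10/21)(42v² - 126v + 798) + (0)
Last nonzero remainder: 42v² - 126v + 798. Dividing through by 42 gives the monic gcd v² - 3v + 19.
Cancel v² - 3v + 19 from numerator and denominator to get the reduced form.

(27 - 3v)/(20 + 4v)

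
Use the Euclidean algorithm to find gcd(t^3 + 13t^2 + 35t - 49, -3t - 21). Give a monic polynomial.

By polynomial division,
  t^3 + 13t^2 + 35t - 49 = (-(1/3)t^2 - 2t + 7/3)(-3t - 21) + (0)
Last nonzero remainder: -3t - 21. Dividing through by -3 gives the monic gcd t + 7.

t + 7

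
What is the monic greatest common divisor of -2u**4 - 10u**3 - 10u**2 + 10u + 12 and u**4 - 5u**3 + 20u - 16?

u**2 + u - 2

Apply the Euclidean algorithm:
  -2u**4 - 10u**3 - 10u**2 + 10u + 12 = (-2)(u**4 - 5u**3 + 20u - 16) + (-20u**3 - 10u**2 + 50u - 20)
  u**4 - 5u**3 + 20u - 16 = (-(1/20)u + 11/40)(-20u**3 - 10u**2 + 50u - 20) + ((21/4)u**2 + (21/4)u - 21/2)
  -20u**3 - 10u**2 + 50u - 20 = (-(80/21)u + 40/21)((21/4)u**2 + (21/4)u - 21/2) + (0)
Last nonzero remainder: (21/4)u**2 + (21/4)u - 21/2. Dividing through by 21/4 gives the monic gcd u**2 + u - 2.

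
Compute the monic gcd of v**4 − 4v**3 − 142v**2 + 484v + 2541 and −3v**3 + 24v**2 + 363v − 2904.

v**2 − 121

By polynomial division,
  v**4 − 4v**3 − 142v**2 + 484v + 2541 = (−(1/3)v − 4/3)(−3v**3 + 24v**2 + 363v − 2904) + (11v**2 − 1331)
  −3v**3 + 24v**2 + 363v − 2904 = (−(3/11)v + 24/11)(11v**2 − 1331) + (0)
Last nonzero remainder: 11v**2 − 1331. Dividing through by 11 gives the monic gcd v**2 − 121.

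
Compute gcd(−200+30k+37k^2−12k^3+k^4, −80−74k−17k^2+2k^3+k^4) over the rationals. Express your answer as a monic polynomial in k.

−10−3k+k^2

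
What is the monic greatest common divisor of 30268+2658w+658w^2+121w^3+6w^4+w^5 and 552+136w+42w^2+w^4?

46-4w+w^2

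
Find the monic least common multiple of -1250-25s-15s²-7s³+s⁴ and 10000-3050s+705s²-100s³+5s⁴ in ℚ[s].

By polynomial division,
  s⁴-7s³-15s²-25s-1250 = (1/5)(5s⁴-100s³+705s²-3050s+10000) + (13s³-156s²+585s-3250)
  5s⁴-100s³+705s²-3050s+10000 = ((5/13)s-40/13)(13s³-156s²+585s-3250) + (0)
Last nonzero remainder: 13s³-156s²+585s-3250. Dividing through by 13 gives the monic gcd s³-12s²+45s-250.
Then lcm(f, g) = f·g / gcd(f, g); expanding and making the result monic gives the answer.

10000-1050s+95s²+41s³-15s⁴+s⁵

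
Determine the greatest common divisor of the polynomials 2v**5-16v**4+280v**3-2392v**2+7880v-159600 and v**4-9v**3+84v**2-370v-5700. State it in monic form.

v**3-14v**2+154v-1140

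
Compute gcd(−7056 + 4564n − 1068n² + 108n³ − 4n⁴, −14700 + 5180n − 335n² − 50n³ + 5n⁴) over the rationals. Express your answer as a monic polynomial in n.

Repeated division with remainder:
  −4n⁴ + 108n³ − 1068n² + 4564n − 7056 = (−4/5)(5n⁴ − 50n³ − 335n² + 5180n − 14700) + (68n³ − 1336n² + 8708n − 18816)
  5n⁴ − 50n³ − 335n² + 5180n − 14700 = ((5/68)n + 205/289)(68n³ − 1336n² + 8708n − 18816) + (−(7980/289)n² + (111720/289)n − 391020/289)
  68n³ − 1336n² + 8708n − 18816 = (−(4913/1995)n + 9248/665)(−(7980/289)n² + (111720/289)n − 391020/289) + (0)
Last nonzero remainder: −(7980/289)n² + (111720/289)n − 391020/289. Dividing through by −7980/289 gives the monic gcd n² − 14n + 49.

49 − 14n + n²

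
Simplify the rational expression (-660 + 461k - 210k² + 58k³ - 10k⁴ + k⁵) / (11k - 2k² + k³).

By polynomial division,
  k⁵ - 10k⁴ + 58k³ - 210k² + 461k - 660 = (k² - 8k + 31)(k³ - 2k² + 11k) + (-60k² + 120k - 660)
  k³ - 2k² + 11k = (-(1/60)k)(-60k² + 120k - 660) + (0)
Last nonzero remainder: -60k² + 120k - 660. Dividing through by -60 gives the monic gcd k² - 2k + 11.
Cancel k² - 2k + 11 from numerator and denominator to get the reduced form.

(-60 + 31k - 8k² + k³)/(k)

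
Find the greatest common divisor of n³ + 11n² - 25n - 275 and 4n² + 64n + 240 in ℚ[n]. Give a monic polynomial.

Repeated division with remainder:
  n³ + 11n² - 25n - 275 = ((1/4)n - 5/4)(4n² + 64n + 240) + (-5n + 25)
  4n² + 64n + 240 = (-(4/5)n - 84/5)(-5n + 25) + (660)
  -5n + 25 = (-(1/132)n + 5/132)(660) + (0)
The last nonzero remainder is the constant 660, so the polynomials are coprime and gcd = 1.

1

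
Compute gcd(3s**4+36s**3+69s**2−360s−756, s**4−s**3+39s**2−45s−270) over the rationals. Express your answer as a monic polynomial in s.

s**2−s−6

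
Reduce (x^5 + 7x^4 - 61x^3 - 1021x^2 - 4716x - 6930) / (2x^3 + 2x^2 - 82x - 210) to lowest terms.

(x^3 - x^2 - 68x - 462)/(2x - 14)

Apply the Euclidean algorithm:
  x^5 + 7x^4 - 61x^3 - 1021x^2 - 4716x - 6930 = ((1/2)x^2 + 3x - 13)(2x^3 + 2x^2 - 82x - 210) + (-644x^2 - 5152x - 9660)
  2x^3 + 2x^2 - 82x - 210 = (-(1/322)x + 1/46)(-644x^2 - 5152x - 9660) + (0)
Last nonzero remainder: -644x^2 - 5152x - 9660. Dividing through by -644 gives the monic gcd x^2 + 8x + 15.
Cancel x^2 + 8x + 15 from numerator and denominator to get the reduced form.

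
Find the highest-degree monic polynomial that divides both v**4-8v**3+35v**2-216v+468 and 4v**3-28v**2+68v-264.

By polynomial division,
  v**4-8v**3+35v**2-216v+468 = ((1/4)v-1/4)(4v**3-28v**2+68v-264) + (11v**2-133v+402)
  4v**3-28v**2+68v-264 = ((4/11)v+224/121)(11v**2-133v+402) + ((20332/121)v-121992/121)
  11v**2-133v+402 = ((1331/20332)v-8107/20332)((20332/121)v-121992/121) + (0)
Last nonzero remainder: (20332/121)v-121992/121. Dividing through by 20332/121 gives the monic gcd v-6.

v-6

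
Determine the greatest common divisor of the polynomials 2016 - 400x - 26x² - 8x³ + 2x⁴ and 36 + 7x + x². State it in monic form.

Euclidean algorithm in ℚ[x]:
  2x⁴ - 8x³ - 26x² - 400x + 2016 = (2x² - 22x + 56)(x² + 7x + 36) + (0)
The last nonzero remainder x² + 7x + 36 is already monic.

36 + 7x + x²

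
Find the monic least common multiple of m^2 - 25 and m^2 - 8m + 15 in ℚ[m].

m^3 - 3m^2 - 25m + 75

Euclidean algorithm in ℚ[m]:
  m^2 - 25 = (m^2 - 8m + 15) + (8m - 40)
  m^2 - 8m + 15 = ((1/8)m - 3/8)(8m - 40) + (0)
Last nonzero remainder: 8m - 40. Dividing through by 8 gives the monic gcd m - 5.
Then lcm(f, g) = f·g / gcd(f, g); expanding and making the result monic gives the answer.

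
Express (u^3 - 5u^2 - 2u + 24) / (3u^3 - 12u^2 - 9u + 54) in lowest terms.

(u - 4)/(3u - 9)

Apply the Euclidean algorithm:
  u^3 - 5u^2 - 2u + 24 = (1/3)(3u^3 - 12u^2 - 9u + 54) + (-u^2 + u + 6)
  3u^3 - 12u^2 - 9u + 54 = (-3u + 9)(-u^2 + u + 6) + (0)
Last nonzero remainder: -u^2 + u + 6. Dividing through by -1 gives the monic gcd u^2 - u - 6.
Cancel u^2 - u - 6 from numerator and denominator to get the reduced form.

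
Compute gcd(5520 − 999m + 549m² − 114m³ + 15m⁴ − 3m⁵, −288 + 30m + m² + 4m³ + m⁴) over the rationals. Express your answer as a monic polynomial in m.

Euclidean algorithm in ℚ[m]:
  −3m⁵ + 15m⁴ − 114m³ + 549m² − 999m + 5520 = (−3m + 27)(m⁴ + 4m³ + m² + 30m − 288) + (−219m³ + 612m² − 2673m + 13296)
  m⁴ + 4m³ + m² + 30m − 288 = (−(1/219)m − 496/15987)(−219m³ + 612m² − 2673m + 13296) + ((41470/5329)m² + (41470/5329)m + 663520/5329)
  −219m³ + 612m² − 2673m + 13296 = (−(1167051/41470)m + 4428399/41470)((41470/5329)m² + (41470/5329)m + 663520/5329) + (0)
Last nonzero remainder: (41470/5329)m² + (41470/5329)m + 663520/5329. Dividing through by 41470/5329 gives the monic gcd m² + m + 16.

16 + m + m²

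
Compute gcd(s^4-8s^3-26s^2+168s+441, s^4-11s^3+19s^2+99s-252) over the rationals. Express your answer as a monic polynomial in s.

Repeated division with remainder:
  s^4-8s^3-26s^2+168s+441 = (s^4-11s^3+19s^2+99s-252) + (3s^3-45s^2+69s+693)
  s^4-11s^3+19s^2+99s-252 = ((1/3)s+4/3)(3s^3-45s^2+69s+693) + (56s^2-224s-1176)
  3s^3-45s^2+69s+693 = ((3/56)s-33/56)(56s^2-224s-1176) + (0)
Last nonzero remainder: 56s^2-224s-1176. Dividing through by 56 gives the monic gcd s^2-4s-21.

s^2-4s-21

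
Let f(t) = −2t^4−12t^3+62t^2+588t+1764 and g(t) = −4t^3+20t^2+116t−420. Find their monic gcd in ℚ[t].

Repeated division with remainder:
  −2t^4−12t^3+62t^2+588t+1764 = ((1/2)t+11/2)(−4t^3+20t^2+116t−420) + (−106t^2+160t+4074)
  −4t^3+20t^2+116t−420 = ((2/53)t−370/2809)(−106t^2+160t+4074) + (−(46800/2809)t+327600/2809)
  −106t^2+160t+4074 = ((148877/23400)t+272473/7800)(−(46800/2809)t+327600/2809) + (0)
Last nonzero remainder: −(46800/2809)t+327600/2809. Dividing through by −46800/2809 gives the monic gcd t−7.

t−7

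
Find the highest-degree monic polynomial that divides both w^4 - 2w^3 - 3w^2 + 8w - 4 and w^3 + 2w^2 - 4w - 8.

w^2 - 4

Apply the Euclidean algorithm:
  w^4 - 2w^3 - 3w^2 + 8w - 4 = (w - 4)(w^3 + 2w^2 - 4w - 8) + (9w^2 - 36)
  w^3 + 2w^2 - 4w - 8 = ((1/9)w + 2/9)(9w^2 - 36) + (0)
Last nonzero remainder: 9w^2 - 36. Dividing through by 9 gives the monic gcd w^2 - 4.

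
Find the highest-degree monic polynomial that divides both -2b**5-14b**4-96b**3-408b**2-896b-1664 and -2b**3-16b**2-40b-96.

b**2+2b+8

Euclidean algorithm in ℚ[b]:
  -2b**5-14b**4-96b**3-408b**2-896b-1664 = (b**2-b+36)(-2b**3-16b**2-40b-96) + (224b**2+448b+1792)
  -2b**3-16b**2-40b-96 = (-(1/112)b-3/56)(224b**2+448b+1792) + (0)
Last nonzero remainder: 224b**2+448b+1792. Dividing through by 224 gives the monic gcd b**2+2b+8.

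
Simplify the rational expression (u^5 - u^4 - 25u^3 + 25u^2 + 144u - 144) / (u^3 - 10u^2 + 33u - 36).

Repeated division with remainder:
  u^5 - u^4 - 25u^3 + 25u^2 + 144u - 144 = (u^2 + 9u + 32)(u^3 - 10u^2 + 33u - 36) + (84u^2 - 588u + 1008)
  u^3 - 10u^2 + 33u - 36 = ((1/84)u - 1/28)(84u^2 - 588u + 1008) + (0)
Last nonzero remainder: 84u^2 - 588u + 1008. Dividing through by 84 gives the monic gcd u^2 - 7u + 12.
Cancel u^2 - 7u + 12 from numerator and denominator to get the reduced form.

(u^3 + 6u^2 + 5u - 12)/(u - 3)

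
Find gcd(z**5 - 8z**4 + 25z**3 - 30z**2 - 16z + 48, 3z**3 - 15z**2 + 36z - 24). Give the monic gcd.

Apply the Euclidean algorithm:
  z**5 - 8z**4 + 25z**3 - 30z**2 - 16z + 48 = ((1/3)z**2 - z - 2/3)(3z**3 - 15z**2 + 36z - 24) + (4z**2 - 16z + 32)
  3z**3 - 15z**2 + 36z - 24 = ((3/4)z - 3/4)(4z**2 - 16z + 32) + (0)
Last nonzero remainder: 4z**2 - 16z + 32. Dividing through by 4 gives the monic gcd z**2 - 4z + 8.

z**2 - 4z + 8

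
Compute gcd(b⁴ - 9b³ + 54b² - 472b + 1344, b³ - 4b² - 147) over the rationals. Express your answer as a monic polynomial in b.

Repeated division with remainder:
  b⁴ - 9b³ + 54b² - 472b + 1344 = (b - 5)(b³ - 4b² - 147) + (34b² - 325b + 609)
  b³ - 4b² - 147 = ((1/34)b + 189/1156)(34b² - 325b + 609) + ((40719/1156)b - 285033/1156)
  34b² - 325b + 609 = ((39304/40719)b - 33524/13573)((40719/1156)b - 285033/1156) + (0)
Last nonzero remainder: (40719/1156)b - 285033/1156. Dividing through by 40719/1156 gives the monic gcd b - 7.

b - 7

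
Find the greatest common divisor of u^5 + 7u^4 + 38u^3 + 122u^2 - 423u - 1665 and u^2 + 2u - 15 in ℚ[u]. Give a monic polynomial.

Euclidean algorithm in ℚ[u]:
  u^5 + 7u^4 + 38u^3 + 122u^2 - 423u - 1665 = (u^3 + 5u^2 + 43u + 111)(u^2 + 2u - 15) + (0)
The last nonzero remainder u^2 + 2u - 15 is already monic.

u^2 + 2u - 15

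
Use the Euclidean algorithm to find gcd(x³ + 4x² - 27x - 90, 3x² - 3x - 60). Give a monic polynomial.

x - 5

Euclidean algorithm in ℚ[x]:
  x³ + 4x² - 27x - 90 = ((1/3)x + 5/3)(3x² - 3x - 60) + (-2x + 10)
  3x² - 3x - 60 = (-(3/2)x - 6)(-2x + 10) + (0)
Last nonzero remainder: -2x + 10. Dividing through by -2 gives the monic gcd x - 5.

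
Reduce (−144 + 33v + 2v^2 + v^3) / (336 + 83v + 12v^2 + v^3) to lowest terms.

Euclidean algorithm in ℚ[v]:
  v^3 + 2v^2 + 33v − 144 = (v^3 + 12v^2 + 83v + 336) + (−10v^2 − 50v − 480)
  v^3 + 12v^2 + 83v + 336 = (−(1/10)v − 7/10)(−10v^2 − 50v − 480) + (0)
Last nonzero remainder: −10v^2 − 50v − 480. Dividing through by −10 gives the monic gcd v^2 + 5v + 48.
Cancel v^2 + 5v + 48 from numerator and denominator to get the reduced form.

(−3 + v)/(7 + v)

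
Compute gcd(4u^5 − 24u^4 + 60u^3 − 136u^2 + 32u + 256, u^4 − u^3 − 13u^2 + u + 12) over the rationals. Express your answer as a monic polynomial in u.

Euclidean algorithm in ℚ[u]:
  4u^5 − 24u^4 + 60u^3 − 136u^2 + 32u + 256 = (4u − 20)(u^4 − u^3 − 13u^2 + u + 12) + (92u^3 − 400u^2 + 4u + 496)
  u^4 − u^3 − 13u^2 + u + 12 = ((1/92)u + 77/2116)(92u^3 − 400u^2 + 4u + 496) + ((800/529)u^2 − (2400/529)u − 3200/529)
  92u^3 − 400u^2 + 4u + 496 = ((12167/200)u − 16399/200)((800/529)u^2 − (2400/529)u − 3200/529) + (0)
Last nonzero remainder: (800/529)u^2 − (2400/529)u − 3200/529. Dividing through by 800/529 gives the monic gcd u^2 − 3u − 4.

u^2 − 3u − 4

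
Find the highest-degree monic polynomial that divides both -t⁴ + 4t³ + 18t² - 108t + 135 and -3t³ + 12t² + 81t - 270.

t² + 2t - 15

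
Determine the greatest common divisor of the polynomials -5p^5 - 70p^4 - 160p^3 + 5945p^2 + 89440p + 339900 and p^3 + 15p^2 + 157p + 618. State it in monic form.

p^3 + 15p^2 + 157p + 618

Apply the Euclidean algorithm:
  -5p^5 - 70p^4 - 160p^3 + 5945p^2 + 89440p + 339900 = (-5p^2 + 5p + 550)(p^3 + 15p^2 + 157p + 618) + (0)
The last nonzero remainder p^3 + 15p^2 + 157p + 618 is already monic.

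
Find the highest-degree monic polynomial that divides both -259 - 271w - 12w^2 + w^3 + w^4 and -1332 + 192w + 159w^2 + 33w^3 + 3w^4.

Euclidean algorithm in ℚ[w]:
  w^4 + w^3 - 12w^2 - 271w - 259 = (1/3)(3w^4 + 33w^3 + 159w^2 + 192w - 1332) + (-10w^3 - 65w^2 - 335w + 185)
  3w^4 + 33w^3 + 159w^2 + 192w - 1332 = (-(3/10)w - 27/20)(-10w^3 - 65w^2 - 335w + 185) + (-(117/4)w^2 - (819/4)w - 4329/4)
  -10w^3 - 65w^2 - 335w + 185 = ((40/117)w - 20/117)(-(117/4)w^2 - (819/4)w - 4329/4) + (0)
Last nonzero remainder: -(117/4)w^2 - (819/4)w - 4329/4. Dividing through by -117/4 gives the monic gcd w^2 + 7w + 37.

37 + 7w + w^2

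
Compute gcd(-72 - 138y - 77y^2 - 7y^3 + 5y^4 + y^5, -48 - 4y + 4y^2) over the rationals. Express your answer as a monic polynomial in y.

-12 - y + y^2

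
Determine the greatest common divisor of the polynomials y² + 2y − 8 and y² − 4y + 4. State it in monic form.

y − 2

Apply the Euclidean algorithm:
  y² + 2y − 8 = (y² − 4y + 4) + (6y − 12)
  y² − 4y + 4 = ((1/6)y − 1/3)(6y − 12) + (0)
Last nonzero remainder: 6y − 12. Dividing through by 6 gives the monic gcd y − 2.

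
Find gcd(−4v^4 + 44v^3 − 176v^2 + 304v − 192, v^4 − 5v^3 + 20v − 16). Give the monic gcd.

Repeated division with remainder:
  −4v^4 + 44v^3 − 176v^2 + 304v − 192 = (−4)(v^4 − 5v^3 + 20v − 16) + (24v^3 − 176v^2 + 384v − 256)
  v^4 − 5v^3 + 20v − 16 = ((1/24)v + 7/72)(24v^3 − 176v^2 + 384v − 256) + ((10/9)v^2 − (20/3)v + 80/9)
  24v^3 − 176v^2 + 384v − 256 = ((108/5)v − 144/5)((10/9)v^2 − (20/3)v + 80/9) + (0)
Last nonzero remainder: (10/9)v^2 − (20/3)v + 80/9. Dividing through by 10/9 gives the monic gcd v^2 − 6v + 8.

v^2 − 6v + 8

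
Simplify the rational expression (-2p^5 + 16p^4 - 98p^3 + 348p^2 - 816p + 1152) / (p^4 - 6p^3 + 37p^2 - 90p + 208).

(-2p^3 + 12p^2 - 42p + 72)/(p^2 - 4p + 13)

Euclidean algorithm in ℚ[p]:
  -2p^5 + 16p^4 - 98p^3 + 348p^2 - 816p + 1152 = (-2p + 4)(p^4 - 6p^3 + 37p^2 - 90p + 208) + (20p^2 - 40p + 320)
  p^4 - 6p^3 + 37p^2 - 90p + 208 = ((1/20)p^2 - (1/5)p + 13/20)(20p^2 - 40p + 320) + (0)
Last nonzero remainder: 20p^2 - 40p + 320. Dividing through by 20 gives the monic gcd p^2 - 2p + 16.
Cancel p^2 - 2p + 16 from numerator and denominator to get the reduced form.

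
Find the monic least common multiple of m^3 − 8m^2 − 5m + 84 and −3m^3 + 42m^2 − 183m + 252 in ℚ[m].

m^4 − 11m^3 + 19m^2 + 99m − 252

By polynomial division,
  m^3 − 8m^2 − 5m + 84 = (−1/3)(−3m^3 + 42m^2 − 183m + 252) + (6m^2 − 66m + 168)
  −3m^3 + 42m^2 − 183m + 252 = (−(1/2)m + 3/2)(6m^2 − 66m + 168) + (0)
Last nonzero remainder: 6m^2 − 66m + 168. Dividing through by 6 gives the monic gcd m^2 − 11m + 28.
Then lcm(f, g) = f·g / gcd(f, g); expanding and making the result monic gives the answer.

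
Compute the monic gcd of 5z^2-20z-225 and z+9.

1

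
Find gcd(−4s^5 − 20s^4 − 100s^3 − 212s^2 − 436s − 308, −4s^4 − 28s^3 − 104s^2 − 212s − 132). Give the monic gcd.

Apply the Euclidean algorithm:
  −4s^5 − 20s^4 − 100s^3 − 212s^2 − 436s − 308 = (s − 2)(−4s^4 − 28s^3 − 104s^2 − 212s − 132) + (−52s^3 − 208s^2 − 728s − 572)
  −4s^4 − 28s^3 − 104s^2 − 212s − 132 = ((1/13)s + 3/13)(−52s^3 − 208s^2 − 728s − 572) + (0)
Last nonzero remainder: −52s^3 − 208s^2 − 728s − 572. Dividing through by −52 gives the monic gcd s^3 + 4s^2 + 14s + 11.

s^3 + 4s^2 + 14s + 11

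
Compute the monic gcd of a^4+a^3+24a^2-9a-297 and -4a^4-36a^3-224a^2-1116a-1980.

Euclidean algorithm in ℚ[a]:
  a^4+a^3+24a^2-9a-297 = (-1/4)(-4a^4-36a^3-224a^2-1116a-1980) + (-8a^3-32a^2-288a-792)
  -4a^4-36a^3-224a^2-1116a-1980 = ((1/2)a+5/2)(-8a^3-32a^2-288a-792) + (0)
Last nonzero remainder: -8a^3-32a^2-288a-792. Dividing through by -8 gives the monic gcd a^3+4a^2+36a+99.

a^3+4a^2+36a+99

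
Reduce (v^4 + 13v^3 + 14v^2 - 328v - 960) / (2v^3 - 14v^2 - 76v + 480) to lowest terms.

(v^2 + 12v + 32)/(2v - 16)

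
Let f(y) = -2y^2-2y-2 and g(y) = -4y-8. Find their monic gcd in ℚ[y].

1

Euclidean algorithm in ℚ[y]:
  -2y^2-2y-2 = ((1/2)y-1/2)(-4y-8) + (-6)
  -4y-8 = ((2/3)y+4/3)(-6) + (0)
The last nonzero remainder is the constant -6, so the polynomials are coprime and gcd = 1.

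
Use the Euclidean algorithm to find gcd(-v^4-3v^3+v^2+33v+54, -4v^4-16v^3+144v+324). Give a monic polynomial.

v^3+v^2-3v-27

Apply the Euclidean algorithm:
  -v^4-3v^3+v^2+33v+54 = (1/4)(-4v^4-16v^3+144v+324) + (v^3+v^2-3v-27)
  -4v^4-16v^3+144v+324 = (-4v-12)(v^3+v^2-3v-27) + (0)
The last nonzero remainder v^3+v^2-3v-27 is already monic.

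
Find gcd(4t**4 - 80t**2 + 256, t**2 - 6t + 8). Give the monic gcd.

Euclidean algorithm in ℚ[t]:
  4t**4 - 80t**2 + 256 = (4t**2 + 24t + 32)(t**2 - 6t + 8) + (0)
The last nonzero remainder t**2 - 6t + 8 is already monic.

t**2 - 6t + 8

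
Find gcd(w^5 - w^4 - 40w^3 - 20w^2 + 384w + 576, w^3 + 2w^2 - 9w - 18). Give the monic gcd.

Repeated division with remainder:
  w^5 - w^4 - 40w^3 - 20w^2 + 384w + 576 = (w^2 - 3w - 25)(w^3 + 2w^2 - 9w - 18) + (21w^2 + 105w + 126)
  w^3 + 2w^2 - 9w - 18 = ((1/21)w - 1/7)(21w^2 + 105w + 126) + (0)
Last nonzero remainder: 21w^2 + 105w + 126. Dividing through by 21 gives the monic gcd w^2 + 5w + 6.

w^2 + 5w + 6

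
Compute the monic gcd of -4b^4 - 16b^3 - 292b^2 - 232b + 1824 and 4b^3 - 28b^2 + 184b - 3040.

Repeated division with remainder:
  -4b^4 - 16b^3 - 292b^2 - 232b + 1824 = (-b - 11)(4b^3 - 28b^2 + 184b - 3040) + (-416b^2 - 1248b - 31616)
  4b^3 - 28b^2 + 184b - 3040 = (-(1/104)b + 5/52)(-416b^2 - 1248b - 31616) + (0)
Last nonzero remainder: -416b^2 - 1248b - 31616. Dividing through by -416 gives the monic gcd b^2 + 3b + 76.

b^2 + 3b + 76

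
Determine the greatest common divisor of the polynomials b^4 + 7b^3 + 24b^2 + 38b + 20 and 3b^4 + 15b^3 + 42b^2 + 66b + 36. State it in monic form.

b^2 + 3b + 2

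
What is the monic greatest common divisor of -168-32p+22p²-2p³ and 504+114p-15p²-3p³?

-6+p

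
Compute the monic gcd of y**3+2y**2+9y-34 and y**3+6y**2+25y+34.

y**2+4y+17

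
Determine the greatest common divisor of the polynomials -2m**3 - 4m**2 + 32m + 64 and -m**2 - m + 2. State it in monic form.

By polynomial division,
  -2m**3 - 4m**2 + 32m + 64 = (2m + 2)(-m**2 - m + 2) + (30m + 60)
  -m**2 - m + 2 = (-(1/30)m + 1/30)(30m + 60) + (0)
Last nonzero remainder: 30m + 60. Dividing through by 30 gives the monic gcd m + 2.

m + 2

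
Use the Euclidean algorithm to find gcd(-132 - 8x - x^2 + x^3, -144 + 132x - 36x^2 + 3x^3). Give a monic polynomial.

-6 + x

Repeated division with remainder:
  x^3 - x^2 - 8x - 132 = (1/3)(3x^3 - 36x^2 + 132x - 144) + (11x^2 - 52x - 84)
  3x^3 - 36x^2 + 132x - 144 = ((3/11)x - 240/121)(11x^2 - 52x - 84) + ((6264/121)x - 37584/121)
  11x^2 - 52x - 84 = ((1331/6264)x + 847/3132)((6264/121)x - 37584/121) + (0)
Last nonzero remainder: (6264/121)x - 37584/121. Dividing through by 6264/121 gives the monic gcd x - 6.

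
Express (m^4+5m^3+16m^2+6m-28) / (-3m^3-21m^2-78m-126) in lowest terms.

(-m^2-m+2)/(3m+9)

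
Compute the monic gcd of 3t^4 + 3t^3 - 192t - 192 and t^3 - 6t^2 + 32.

Euclidean algorithm in ℚ[t]:
  3t^4 + 3t^3 - 192t - 192 = (3t + 21)(t^3 - 6t^2 + 32) + (126t^2 - 288t - 864)
  t^3 - 6t^2 + 32 = ((1/126)t - 13/441)(126t^2 - 288t - 864) + (-(80/49)t + 320/49)
  126t^2 - 288t - 864 = (-(3087/40)t - 1323/10)(-(80/49)t + 320/49) + (0)
Last nonzero remainder: -(80/49)t + 320/49. Dividing through by -80/49 gives the monic gcd t - 4.

t - 4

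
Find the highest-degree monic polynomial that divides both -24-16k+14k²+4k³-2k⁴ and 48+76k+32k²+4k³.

Euclidean algorithm in ℚ[k]:
  -2k⁴+4k³+14k²-16k-24 = (-(1/2)k+5)(4k³+32k²+76k+48) + (-108k²-372k-264)
  4k³+32k²+76k+48 = (-(1/27)k-41/243)(-108k²-372k-264) + ((280/81)k+280/81)
  -108k²-372k-264 = (-(2187/70)k-2673/35)((280/81)k+280/81) + (0)
Last nonzero remainder: (280/81)k+280/81. Dividing through by 280/81 gives the monic gcd k+1.

1+k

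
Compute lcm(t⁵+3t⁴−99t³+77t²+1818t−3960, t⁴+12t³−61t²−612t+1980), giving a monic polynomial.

t⁶+13t⁵−69t⁴−913t³+2588t²+14220t−39600

By polynomial division,
  t⁵+3t⁴−99t³+77t²+1818t−3960 = (t−9)(t⁴+12t³−61t²−612t+1980) + (70t³+140t²−5670t+13860)
  t⁴+12t³−61t²−612t+1980 = ((1/70)t+1/7)(70t³+140t²−5670t+13860) + (0)
Last nonzero remainder: 70t³+140t²−5670t+13860. Dividing through by 70 gives the monic gcd t³+2t²−81t+198.
Then lcm(f, g) = f·g / gcd(f, g); expanding and making the result monic gives the answer.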